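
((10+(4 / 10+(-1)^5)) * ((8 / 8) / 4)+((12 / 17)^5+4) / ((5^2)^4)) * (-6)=-3128136680949 / 221852656250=-14.10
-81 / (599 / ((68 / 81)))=-0.11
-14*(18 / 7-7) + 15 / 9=191 / 3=63.67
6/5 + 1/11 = 71/55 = 1.29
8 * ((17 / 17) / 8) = 1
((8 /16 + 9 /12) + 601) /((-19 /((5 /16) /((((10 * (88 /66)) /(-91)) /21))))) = 13810797 /9728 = 1419.70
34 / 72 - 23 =-811 / 36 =-22.53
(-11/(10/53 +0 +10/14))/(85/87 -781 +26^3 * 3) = -355047/1514023790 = -0.00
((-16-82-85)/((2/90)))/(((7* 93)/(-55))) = 150975/217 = 695.74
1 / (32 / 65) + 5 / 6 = 275 / 96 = 2.86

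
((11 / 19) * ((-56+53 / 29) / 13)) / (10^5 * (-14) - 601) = 17281 / 10032504963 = 0.00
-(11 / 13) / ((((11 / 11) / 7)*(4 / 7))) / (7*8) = -77 / 416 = -0.19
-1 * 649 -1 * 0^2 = -649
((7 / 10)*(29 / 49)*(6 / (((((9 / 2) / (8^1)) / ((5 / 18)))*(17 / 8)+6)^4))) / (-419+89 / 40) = -2432696320000 / 4596361998629487219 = -0.00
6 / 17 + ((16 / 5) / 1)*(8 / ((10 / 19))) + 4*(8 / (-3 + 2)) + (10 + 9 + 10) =19547 / 425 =45.99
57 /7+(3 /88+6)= 8733 /616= 14.18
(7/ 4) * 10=17.50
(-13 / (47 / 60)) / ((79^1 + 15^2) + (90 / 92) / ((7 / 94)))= -125580 / 2399773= -0.05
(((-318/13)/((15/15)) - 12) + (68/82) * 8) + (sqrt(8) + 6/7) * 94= 189326/3731 + 188 * sqrt(2)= 316.62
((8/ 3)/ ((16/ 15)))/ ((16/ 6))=15/ 16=0.94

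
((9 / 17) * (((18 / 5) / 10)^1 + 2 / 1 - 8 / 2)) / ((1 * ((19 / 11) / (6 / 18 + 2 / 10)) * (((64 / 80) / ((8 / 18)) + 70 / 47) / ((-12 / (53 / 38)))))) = 12209472 / 17411825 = 0.70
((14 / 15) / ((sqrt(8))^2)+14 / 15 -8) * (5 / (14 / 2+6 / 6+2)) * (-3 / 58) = 417 / 2320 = 0.18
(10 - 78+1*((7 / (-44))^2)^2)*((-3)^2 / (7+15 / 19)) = -43582449717 / 554718208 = -78.57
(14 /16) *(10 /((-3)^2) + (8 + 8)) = 539 /36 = 14.97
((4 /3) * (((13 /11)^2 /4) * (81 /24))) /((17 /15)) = 22815 /16456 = 1.39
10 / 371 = 0.03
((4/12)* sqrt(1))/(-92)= -0.00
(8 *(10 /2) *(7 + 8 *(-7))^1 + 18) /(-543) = 1942 /543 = 3.58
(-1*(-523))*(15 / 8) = 7845 / 8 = 980.62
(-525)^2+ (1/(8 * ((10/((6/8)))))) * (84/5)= 110250063/400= 275625.16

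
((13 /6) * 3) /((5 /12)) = 78 /5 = 15.60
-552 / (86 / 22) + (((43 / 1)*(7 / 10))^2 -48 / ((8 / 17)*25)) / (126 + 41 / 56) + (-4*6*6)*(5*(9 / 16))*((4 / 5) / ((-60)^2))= -17424937 / 129860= -134.18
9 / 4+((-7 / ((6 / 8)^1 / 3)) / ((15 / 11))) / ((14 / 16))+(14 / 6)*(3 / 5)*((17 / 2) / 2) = -229 / 15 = -15.27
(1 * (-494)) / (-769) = 0.64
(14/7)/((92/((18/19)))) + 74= 32347/437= 74.02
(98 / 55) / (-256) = -49 / 7040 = -0.01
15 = 15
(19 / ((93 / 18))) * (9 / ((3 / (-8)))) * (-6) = 529.55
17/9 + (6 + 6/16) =595/72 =8.26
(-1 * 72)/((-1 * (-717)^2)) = 8/57121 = 0.00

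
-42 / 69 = -0.61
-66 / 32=-33 / 16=-2.06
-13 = -13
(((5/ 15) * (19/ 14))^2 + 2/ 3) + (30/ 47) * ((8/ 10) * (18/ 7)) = 181103/ 82908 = 2.18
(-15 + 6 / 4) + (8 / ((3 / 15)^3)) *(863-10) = 1705973 / 2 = 852986.50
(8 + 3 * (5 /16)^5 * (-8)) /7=1.13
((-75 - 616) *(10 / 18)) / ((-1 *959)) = 3455 / 8631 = 0.40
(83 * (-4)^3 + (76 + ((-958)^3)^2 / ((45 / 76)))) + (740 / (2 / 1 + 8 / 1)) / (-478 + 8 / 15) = 210383156969943102387869 / 161145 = 1305551875453430775.93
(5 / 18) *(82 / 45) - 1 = -0.49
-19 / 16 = -1.19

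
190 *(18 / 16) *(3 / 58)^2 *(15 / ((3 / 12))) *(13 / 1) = 1500525 / 3364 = 446.05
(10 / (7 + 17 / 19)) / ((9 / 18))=38 / 15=2.53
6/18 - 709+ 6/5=-10612/15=-707.47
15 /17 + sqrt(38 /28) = 2.05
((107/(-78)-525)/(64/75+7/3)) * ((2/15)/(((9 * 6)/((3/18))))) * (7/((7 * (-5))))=41057/3020004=0.01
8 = 8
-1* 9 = -9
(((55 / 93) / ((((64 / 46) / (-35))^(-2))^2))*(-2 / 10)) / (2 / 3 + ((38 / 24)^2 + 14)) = -553648128 / 32193584281114375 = -0.00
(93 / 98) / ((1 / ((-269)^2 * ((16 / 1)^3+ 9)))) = 27624897165 / 98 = 281886705.77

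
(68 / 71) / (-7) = -68 / 497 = -0.14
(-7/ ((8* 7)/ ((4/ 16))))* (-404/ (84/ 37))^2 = -989.60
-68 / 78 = -34 / 39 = -0.87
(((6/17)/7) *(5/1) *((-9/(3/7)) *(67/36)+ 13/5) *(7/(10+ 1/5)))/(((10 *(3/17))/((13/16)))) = -28457/9792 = -2.91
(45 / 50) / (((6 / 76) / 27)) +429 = 3684 / 5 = 736.80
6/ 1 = 6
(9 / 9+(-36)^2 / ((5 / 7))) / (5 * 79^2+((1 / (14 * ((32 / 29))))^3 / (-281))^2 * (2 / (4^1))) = 11589189250316493459030016 / 199207144737317496853719805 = 0.06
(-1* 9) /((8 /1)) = -9 /8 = -1.12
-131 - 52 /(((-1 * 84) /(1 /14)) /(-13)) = -38683 /294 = -131.57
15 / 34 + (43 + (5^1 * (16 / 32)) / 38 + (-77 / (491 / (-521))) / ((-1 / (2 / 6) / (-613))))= 31855302335 / 1903116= 16738.50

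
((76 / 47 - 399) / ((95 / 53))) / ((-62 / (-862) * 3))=-22454669 / 21855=-1027.44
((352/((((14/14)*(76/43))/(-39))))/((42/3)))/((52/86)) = -122034/133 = -917.55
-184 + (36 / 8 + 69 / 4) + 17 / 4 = -158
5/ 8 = 0.62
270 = 270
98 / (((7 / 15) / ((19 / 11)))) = 3990 / 11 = 362.73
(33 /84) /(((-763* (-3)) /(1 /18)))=11 /1153656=0.00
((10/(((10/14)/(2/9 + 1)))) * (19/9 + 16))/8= 12551/324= 38.74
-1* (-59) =59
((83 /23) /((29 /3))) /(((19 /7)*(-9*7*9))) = -83 /342171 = -0.00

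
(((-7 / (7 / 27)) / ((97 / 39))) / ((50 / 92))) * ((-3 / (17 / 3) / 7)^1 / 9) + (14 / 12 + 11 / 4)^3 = 30044423089 / 498657600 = 60.25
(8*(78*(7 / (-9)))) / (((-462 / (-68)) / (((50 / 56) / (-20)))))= 2210 / 693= 3.19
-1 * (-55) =55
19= 19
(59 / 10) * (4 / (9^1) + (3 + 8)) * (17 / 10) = 103309 / 900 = 114.79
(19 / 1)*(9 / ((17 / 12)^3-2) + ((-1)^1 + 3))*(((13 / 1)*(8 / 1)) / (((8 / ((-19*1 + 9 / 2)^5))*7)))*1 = -6682388766157 / 23312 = -286650170.13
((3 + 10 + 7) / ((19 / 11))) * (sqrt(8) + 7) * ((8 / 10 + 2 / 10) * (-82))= -126280 / 19 - 36080 * sqrt(2) / 19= -9331.83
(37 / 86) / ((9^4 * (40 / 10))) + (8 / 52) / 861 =1642703 / 8420807304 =0.00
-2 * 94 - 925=-1113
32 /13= 2.46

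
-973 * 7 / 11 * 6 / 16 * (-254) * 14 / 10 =18164937 / 220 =82567.90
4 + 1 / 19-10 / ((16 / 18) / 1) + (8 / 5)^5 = 780993 / 237500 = 3.29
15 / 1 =15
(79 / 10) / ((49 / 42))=6.77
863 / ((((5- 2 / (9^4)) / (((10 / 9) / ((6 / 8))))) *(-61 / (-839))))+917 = 8872735451 / 2000983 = 4434.19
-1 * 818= -818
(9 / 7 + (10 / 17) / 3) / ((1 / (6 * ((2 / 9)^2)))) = 4232 / 9639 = 0.44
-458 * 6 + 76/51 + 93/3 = -138491/51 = -2715.51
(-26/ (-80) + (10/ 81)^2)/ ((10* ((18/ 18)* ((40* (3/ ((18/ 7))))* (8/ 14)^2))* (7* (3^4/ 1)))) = 89293/ 22674816000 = 0.00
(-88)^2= 7744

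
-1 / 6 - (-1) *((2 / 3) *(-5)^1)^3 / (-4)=491 / 54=9.09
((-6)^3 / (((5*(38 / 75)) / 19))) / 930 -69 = -2193 / 31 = -70.74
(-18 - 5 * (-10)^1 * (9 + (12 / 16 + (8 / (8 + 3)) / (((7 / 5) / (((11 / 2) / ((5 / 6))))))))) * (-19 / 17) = -170487 / 238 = -716.33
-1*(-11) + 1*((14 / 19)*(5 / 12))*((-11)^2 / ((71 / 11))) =135619 / 8094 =16.76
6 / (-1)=-6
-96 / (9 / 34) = -1088 / 3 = -362.67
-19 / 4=-4.75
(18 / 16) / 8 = 9 / 64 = 0.14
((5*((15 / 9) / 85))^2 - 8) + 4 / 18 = -2245 / 289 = -7.77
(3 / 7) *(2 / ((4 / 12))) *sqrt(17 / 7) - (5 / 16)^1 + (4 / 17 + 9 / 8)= 285 / 272 + 18 *sqrt(119) / 49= 5.06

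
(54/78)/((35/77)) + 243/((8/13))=206127/520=396.40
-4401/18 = -489/2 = -244.50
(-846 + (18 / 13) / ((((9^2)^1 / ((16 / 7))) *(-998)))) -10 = -349830952 / 408681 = -856.00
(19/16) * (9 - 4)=95/16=5.94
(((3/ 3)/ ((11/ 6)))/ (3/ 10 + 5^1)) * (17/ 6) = 170/ 583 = 0.29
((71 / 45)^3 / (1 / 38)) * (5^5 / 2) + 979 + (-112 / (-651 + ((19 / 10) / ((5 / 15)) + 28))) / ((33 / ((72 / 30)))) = 11592496963832 / 49501287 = 234185.77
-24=-24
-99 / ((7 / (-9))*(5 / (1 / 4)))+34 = 5651 / 140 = 40.36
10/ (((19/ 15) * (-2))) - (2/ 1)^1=-113/ 19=-5.95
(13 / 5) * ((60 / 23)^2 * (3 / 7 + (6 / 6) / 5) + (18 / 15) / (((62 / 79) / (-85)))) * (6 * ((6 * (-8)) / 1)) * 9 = 486177580512 / 573965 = 847050.92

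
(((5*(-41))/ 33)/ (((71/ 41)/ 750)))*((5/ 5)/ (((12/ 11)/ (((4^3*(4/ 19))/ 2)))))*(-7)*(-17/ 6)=-4000780000/ 12141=-329526.40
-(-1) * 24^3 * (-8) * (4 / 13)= -442368 / 13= -34028.31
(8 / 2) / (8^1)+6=13 / 2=6.50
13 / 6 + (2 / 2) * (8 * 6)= 50.17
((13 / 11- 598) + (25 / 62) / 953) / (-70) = 77579863 / 9099244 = 8.53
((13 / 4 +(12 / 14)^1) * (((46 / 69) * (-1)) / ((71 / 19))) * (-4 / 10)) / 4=437 / 5964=0.07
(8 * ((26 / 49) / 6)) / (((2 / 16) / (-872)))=-725504 / 147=-4935.40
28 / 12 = 7 / 3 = 2.33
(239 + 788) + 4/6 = 3083/3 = 1027.67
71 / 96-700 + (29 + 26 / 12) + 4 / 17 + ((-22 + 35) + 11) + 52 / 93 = -643.30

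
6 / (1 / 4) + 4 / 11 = 24.36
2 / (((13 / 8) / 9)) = 144 / 13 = 11.08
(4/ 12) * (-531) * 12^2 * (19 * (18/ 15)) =-2905632/ 5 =-581126.40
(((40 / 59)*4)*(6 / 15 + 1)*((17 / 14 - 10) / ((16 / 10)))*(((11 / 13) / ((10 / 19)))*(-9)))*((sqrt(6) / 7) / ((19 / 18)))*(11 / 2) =1205523*sqrt(6) / 5369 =549.99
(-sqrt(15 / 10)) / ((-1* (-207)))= -sqrt(6) / 414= -0.01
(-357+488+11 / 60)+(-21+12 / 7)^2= 1479179 / 2940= 503.12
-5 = -5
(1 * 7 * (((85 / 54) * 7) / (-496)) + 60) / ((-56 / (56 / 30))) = -320575 / 160704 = -1.99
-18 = -18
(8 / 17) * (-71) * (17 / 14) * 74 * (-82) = 246187.43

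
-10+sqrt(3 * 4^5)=45.43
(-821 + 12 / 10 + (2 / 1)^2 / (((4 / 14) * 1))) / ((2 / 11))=-44319 / 10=-4431.90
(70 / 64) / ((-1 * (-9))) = 35 / 288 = 0.12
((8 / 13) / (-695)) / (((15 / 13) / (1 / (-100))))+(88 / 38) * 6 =68805038 / 4951875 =13.89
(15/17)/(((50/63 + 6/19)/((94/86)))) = 843885/970768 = 0.87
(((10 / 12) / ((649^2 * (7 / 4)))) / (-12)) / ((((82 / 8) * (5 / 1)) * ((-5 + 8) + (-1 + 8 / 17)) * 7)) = -17 / 159930440901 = -0.00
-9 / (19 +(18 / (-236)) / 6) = -2124 / 4481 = -0.47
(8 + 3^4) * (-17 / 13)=-1513 / 13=-116.38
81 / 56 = 1.45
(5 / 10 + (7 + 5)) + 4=33 / 2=16.50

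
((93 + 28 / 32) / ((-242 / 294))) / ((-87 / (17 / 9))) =625583 / 252648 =2.48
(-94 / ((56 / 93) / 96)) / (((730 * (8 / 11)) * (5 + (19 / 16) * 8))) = -144243 / 74095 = -1.95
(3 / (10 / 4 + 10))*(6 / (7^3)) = 36 / 8575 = 0.00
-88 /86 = -1.02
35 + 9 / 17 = 604 / 17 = 35.53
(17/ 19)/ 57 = 17/ 1083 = 0.02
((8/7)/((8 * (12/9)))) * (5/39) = 0.01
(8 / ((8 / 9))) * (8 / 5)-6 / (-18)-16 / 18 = 623 / 45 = 13.84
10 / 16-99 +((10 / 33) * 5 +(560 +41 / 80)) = 1224043 / 2640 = 463.65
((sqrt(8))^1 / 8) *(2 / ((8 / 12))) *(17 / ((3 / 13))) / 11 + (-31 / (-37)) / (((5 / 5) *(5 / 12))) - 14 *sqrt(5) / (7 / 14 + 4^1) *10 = -280 *sqrt(5) / 9 + 372 / 185 + 221 *sqrt(2) / 44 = -60.45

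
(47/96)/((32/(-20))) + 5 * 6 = 22805/768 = 29.69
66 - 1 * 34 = 32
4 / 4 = 1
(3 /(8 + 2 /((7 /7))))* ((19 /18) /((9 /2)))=19 /270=0.07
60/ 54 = 10/ 9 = 1.11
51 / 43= 1.19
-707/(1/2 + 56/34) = -24038/73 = -329.29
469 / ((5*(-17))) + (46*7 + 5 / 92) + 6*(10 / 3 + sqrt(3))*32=192*sqrt(3) + 7480117 / 7820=1289.09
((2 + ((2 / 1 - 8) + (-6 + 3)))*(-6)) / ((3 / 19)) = 266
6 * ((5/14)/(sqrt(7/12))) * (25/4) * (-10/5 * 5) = -1875 * sqrt(21)/49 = -175.35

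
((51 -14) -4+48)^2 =6561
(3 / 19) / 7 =3 / 133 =0.02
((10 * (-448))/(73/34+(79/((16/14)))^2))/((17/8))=-0.44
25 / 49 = 0.51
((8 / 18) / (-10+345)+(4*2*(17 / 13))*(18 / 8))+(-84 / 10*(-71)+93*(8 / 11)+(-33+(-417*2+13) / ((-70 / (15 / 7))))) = 5743839833 / 8450442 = 679.71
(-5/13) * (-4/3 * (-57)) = -380/13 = -29.23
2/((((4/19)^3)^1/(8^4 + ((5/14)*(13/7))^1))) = 2753703307/3136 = 878094.17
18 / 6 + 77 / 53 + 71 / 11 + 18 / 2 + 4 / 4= 12189 / 583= 20.91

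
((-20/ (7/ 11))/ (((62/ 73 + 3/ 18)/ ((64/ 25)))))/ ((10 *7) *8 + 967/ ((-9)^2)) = -99906048/ 721543025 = -0.14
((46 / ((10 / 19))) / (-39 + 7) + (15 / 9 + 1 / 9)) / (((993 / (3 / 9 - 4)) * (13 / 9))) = 15103 / 6196320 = 0.00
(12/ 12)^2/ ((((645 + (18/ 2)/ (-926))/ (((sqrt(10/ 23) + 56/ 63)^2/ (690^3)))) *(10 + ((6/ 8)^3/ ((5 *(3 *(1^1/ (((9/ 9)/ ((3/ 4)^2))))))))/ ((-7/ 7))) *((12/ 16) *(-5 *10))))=-301876/ 19484110891483048125 - 14816 *sqrt(230)/ 15154308471153481875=-0.00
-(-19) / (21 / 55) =1045 / 21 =49.76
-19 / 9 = -2.11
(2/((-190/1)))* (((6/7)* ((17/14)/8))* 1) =-0.00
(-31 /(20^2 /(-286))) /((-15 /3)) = -4433 /1000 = -4.43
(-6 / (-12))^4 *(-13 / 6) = -13 / 96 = -0.14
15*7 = 105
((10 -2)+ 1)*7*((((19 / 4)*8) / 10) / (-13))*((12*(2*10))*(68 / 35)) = -558144 / 65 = -8586.83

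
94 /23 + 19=531 /23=23.09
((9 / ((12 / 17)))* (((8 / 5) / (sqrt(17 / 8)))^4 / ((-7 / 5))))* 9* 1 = -1769472 / 14875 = -118.96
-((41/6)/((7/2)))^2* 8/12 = -3362/1323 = -2.54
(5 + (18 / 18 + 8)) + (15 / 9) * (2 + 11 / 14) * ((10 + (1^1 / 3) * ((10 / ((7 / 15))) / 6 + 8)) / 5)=2633 / 98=26.87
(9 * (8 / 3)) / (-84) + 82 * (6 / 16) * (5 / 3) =50.96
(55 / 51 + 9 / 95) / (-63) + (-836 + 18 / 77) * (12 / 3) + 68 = -10996371424 / 3357585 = -3275.08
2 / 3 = 0.67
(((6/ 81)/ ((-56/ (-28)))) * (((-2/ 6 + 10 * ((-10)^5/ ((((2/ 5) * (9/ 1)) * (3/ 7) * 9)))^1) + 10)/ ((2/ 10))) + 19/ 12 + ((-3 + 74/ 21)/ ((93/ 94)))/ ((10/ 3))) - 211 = -385657589119/ 28474740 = -13543.85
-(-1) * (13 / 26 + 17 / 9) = 43 / 18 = 2.39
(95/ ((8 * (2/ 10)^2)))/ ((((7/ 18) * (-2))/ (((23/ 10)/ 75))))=-1311/ 112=-11.71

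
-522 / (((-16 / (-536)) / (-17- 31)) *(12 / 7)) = 489636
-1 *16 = -16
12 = 12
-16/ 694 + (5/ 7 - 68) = -67.31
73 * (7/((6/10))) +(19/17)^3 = 12573292/14739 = 853.06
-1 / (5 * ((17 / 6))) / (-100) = 3 / 4250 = 0.00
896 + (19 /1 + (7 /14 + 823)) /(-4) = 685.38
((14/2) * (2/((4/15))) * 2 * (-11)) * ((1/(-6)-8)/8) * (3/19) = 56595/304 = 186.17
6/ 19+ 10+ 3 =253/ 19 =13.32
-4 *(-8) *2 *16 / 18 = 512 / 9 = 56.89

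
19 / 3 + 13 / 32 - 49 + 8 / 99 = -133625 / 3168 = -42.18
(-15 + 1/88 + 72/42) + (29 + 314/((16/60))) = 735027/616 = 1193.23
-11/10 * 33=-363/10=-36.30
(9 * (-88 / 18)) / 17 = -44 / 17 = -2.59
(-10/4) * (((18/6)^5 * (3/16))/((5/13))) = -9477/32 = -296.16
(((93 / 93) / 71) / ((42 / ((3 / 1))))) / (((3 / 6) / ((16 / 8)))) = 2 / 497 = 0.00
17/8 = 2.12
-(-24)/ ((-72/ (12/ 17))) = -4/ 17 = -0.24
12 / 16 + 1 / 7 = 25 / 28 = 0.89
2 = 2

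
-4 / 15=-0.27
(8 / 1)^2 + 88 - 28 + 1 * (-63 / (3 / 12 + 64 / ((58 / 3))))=6272 / 59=106.31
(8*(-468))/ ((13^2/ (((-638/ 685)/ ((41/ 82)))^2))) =-468914688/ 6099925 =-76.87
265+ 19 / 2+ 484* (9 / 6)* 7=10713 / 2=5356.50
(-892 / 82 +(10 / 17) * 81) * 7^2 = 1801.68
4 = 4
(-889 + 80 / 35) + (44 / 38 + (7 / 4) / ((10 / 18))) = -2347201 / 2660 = -882.41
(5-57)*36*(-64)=119808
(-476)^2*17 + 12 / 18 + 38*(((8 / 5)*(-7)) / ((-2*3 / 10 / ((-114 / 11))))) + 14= 126867028 / 33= 3844455.39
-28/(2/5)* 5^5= -218750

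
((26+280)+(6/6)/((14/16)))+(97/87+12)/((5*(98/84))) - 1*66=247042/1015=243.39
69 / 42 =23 / 14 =1.64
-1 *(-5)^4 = -625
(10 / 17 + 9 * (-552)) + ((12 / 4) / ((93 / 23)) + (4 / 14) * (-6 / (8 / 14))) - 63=-2652217 / 527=-5032.67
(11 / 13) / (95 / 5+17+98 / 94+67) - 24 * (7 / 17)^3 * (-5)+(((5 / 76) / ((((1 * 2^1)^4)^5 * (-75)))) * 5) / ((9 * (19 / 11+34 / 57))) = 24008204519668124047 / 2862923154425118720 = 8.39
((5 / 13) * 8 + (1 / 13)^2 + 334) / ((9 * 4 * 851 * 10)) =18989 / 17258280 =0.00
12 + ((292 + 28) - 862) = -530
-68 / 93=-0.73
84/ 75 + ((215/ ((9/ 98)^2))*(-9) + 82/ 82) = -51621023/ 225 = -229426.77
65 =65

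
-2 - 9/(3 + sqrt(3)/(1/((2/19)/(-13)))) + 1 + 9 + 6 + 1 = 2196264/183023 - 1482* sqrt(3)/183023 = 11.99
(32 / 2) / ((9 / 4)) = 64 / 9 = 7.11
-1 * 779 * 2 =-1558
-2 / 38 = -1 / 19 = -0.05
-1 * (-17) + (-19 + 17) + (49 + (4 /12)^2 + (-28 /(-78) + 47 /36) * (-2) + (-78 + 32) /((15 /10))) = 783 /26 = 30.12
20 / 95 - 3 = -53 / 19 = -2.79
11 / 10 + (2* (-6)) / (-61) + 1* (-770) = -468909 / 610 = -768.70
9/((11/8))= 6.55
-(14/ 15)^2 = -196/ 225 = -0.87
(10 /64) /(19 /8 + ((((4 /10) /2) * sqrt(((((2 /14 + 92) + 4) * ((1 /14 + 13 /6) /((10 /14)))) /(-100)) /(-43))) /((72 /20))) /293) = 74566134208125 /1133405239457404 - 65925 * sqrt(142813965) /566702619728702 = 0.07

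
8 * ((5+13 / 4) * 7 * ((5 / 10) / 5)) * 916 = 211596 / 5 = 42319.20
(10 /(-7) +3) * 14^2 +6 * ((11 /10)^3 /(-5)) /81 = 20788669 /67500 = 307.98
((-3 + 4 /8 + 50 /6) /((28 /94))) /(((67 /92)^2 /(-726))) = -120336920 /4489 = -26807.07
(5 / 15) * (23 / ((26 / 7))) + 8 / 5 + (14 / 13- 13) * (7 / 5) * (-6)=40489 / 390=103.82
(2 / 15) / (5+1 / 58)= 116 / 4365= 0.03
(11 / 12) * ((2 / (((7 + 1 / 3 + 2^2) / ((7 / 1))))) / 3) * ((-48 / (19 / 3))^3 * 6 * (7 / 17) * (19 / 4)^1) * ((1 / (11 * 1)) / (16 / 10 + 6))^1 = -45722880 / 1982251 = -23.07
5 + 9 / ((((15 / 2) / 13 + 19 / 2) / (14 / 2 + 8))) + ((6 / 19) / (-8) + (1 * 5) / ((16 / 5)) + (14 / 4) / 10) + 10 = 6027357 / 199120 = 30.27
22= 22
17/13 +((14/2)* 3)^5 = 53093330/13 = 4084102.31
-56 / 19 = -2.95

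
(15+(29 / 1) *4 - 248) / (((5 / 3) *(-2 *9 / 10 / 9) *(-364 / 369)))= -9963 / 28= -355.82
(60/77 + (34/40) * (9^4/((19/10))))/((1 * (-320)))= -8590629/936320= -9.17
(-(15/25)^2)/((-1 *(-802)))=-9/20050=-0.00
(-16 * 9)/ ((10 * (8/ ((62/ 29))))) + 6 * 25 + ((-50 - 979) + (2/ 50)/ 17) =-10881076/ 12325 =-882.85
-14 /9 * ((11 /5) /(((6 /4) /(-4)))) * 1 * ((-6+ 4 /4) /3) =-15.21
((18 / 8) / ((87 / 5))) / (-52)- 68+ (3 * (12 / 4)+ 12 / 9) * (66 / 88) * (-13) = -1017915 / 6032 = -168.75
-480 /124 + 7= 3.13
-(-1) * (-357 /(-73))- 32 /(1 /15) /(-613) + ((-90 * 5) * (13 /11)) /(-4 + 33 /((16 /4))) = -999650853 /8368063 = -119.46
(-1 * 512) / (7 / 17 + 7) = -4352 / 63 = -69.08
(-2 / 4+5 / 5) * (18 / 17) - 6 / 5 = -57 / 85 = -0.67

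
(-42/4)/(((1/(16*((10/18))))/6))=-560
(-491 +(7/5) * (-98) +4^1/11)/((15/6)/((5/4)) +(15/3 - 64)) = 34531/3135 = 11.01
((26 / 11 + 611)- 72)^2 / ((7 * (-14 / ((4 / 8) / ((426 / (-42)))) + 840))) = 35462025 / 952028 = 37.25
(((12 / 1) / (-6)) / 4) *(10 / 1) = -5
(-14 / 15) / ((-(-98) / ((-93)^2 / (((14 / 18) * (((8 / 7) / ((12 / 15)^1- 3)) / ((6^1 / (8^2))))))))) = 856251 / 44800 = 19.11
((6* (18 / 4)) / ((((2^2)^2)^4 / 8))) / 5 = 27 / 40960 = 0.00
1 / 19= 0.05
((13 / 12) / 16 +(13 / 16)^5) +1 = 4472599 / 3145728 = 1.42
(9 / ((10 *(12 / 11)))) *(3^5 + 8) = 207.08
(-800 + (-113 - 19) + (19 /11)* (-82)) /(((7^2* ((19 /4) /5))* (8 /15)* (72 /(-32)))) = 590500 /30723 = 19.22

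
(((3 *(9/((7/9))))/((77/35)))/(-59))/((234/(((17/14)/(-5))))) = 459/1653652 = 0.00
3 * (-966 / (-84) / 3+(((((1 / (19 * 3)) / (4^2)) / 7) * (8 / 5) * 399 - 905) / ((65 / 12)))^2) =17689459991 / 211250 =83737.09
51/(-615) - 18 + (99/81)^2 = -275462/16605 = -16.59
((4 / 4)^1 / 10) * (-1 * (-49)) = 49 / 10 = 4.90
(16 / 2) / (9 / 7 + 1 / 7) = 28 / 5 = 5.60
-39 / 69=-13 / 23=-0.57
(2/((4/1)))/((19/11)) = 11/38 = 0.29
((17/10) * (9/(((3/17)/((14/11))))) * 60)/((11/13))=946764/121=7824.50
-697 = -697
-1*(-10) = 10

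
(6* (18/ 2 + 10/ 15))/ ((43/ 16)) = 928/ 43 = 21.58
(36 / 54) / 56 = 1 / 84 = 0.01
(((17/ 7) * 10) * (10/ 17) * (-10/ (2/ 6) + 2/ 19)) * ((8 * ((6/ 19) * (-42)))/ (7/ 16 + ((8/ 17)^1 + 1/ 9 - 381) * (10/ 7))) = -83.45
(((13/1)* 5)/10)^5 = 371293/32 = 11602.91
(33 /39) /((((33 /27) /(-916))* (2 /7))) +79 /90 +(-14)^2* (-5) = -3742433 /1170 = -3198.66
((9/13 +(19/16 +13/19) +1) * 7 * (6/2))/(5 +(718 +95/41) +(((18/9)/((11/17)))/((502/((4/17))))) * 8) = 2232210519/21632702624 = 0.10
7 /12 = 0.58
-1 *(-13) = 13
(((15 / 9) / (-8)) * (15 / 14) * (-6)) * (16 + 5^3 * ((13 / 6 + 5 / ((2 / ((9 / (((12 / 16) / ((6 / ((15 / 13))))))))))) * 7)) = 20761775 / 112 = 185372.99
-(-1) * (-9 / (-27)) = 0.33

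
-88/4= -22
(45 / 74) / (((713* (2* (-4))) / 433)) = -0.05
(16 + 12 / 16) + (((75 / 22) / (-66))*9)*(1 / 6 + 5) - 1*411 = -383959 / 968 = -396.65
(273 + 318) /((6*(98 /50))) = 4925 /98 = 50.26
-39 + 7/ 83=-3230/ 83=-38.92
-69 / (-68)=69 / 68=1.01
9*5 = 45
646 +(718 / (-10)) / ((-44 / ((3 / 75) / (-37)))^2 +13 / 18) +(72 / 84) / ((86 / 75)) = 29022350841808553 / 44874314119565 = 646.75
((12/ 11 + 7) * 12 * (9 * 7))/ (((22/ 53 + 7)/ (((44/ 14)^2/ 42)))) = 1245288/ 6419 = 194.00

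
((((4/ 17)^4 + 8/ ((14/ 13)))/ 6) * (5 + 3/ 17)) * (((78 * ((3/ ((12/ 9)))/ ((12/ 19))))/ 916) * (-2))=-8853787371/ 2276030771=-3.89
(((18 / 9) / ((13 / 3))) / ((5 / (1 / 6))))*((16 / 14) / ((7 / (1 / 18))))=4 / 28665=0.00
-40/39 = -1.03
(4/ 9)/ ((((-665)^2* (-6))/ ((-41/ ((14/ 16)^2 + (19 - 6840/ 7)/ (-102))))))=89216/ 131975923275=0.00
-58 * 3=-174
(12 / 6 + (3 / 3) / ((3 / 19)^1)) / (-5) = -5 / 3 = -1.67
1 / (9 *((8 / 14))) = 7 / 36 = 0.19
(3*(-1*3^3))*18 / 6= -243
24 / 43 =0.56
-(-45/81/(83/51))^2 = -7225/62001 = -0.12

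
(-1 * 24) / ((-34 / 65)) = 780 / 17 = 45.88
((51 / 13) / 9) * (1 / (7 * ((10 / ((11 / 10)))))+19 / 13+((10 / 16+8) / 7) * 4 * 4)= 156111 / 16900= 9.24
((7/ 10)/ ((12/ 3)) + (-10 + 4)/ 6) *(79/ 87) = -869/ 1160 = -0.75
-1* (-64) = 64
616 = 616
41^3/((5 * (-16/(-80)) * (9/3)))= 68921/3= 22973.67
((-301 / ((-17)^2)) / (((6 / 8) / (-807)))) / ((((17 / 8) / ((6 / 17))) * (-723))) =-5182016 / 20128561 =-0.26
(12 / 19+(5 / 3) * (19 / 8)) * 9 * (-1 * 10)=-31395 / 76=-413.09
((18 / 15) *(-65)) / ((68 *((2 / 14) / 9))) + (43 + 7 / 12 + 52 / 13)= -5035 / 204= -24.68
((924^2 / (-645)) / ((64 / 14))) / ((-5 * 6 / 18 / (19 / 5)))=7097013 / 10750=660.19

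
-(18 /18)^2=-1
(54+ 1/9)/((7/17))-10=121.41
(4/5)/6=2/15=0.13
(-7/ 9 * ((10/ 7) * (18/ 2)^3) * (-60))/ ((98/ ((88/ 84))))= 519.53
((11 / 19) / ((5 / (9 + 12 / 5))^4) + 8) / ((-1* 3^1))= -9236369 / 1171875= -7.88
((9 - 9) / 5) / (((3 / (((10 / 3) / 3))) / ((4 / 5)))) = 0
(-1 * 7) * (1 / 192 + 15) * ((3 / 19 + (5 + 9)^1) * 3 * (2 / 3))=-2974.19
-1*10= -10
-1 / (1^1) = -1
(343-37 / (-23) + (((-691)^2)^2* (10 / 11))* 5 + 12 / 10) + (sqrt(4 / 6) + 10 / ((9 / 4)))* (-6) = 3932794818688394 / 3795-2* sqrt(6) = 1036309570136.97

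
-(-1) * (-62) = -62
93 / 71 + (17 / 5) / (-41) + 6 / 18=1.56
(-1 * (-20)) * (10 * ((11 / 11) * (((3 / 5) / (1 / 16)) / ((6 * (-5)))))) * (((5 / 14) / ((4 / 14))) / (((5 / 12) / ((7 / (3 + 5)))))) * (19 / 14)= -228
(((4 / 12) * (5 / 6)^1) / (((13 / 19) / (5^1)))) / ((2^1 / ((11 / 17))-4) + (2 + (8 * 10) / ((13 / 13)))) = 5225 / 208728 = 0.03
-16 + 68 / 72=-15.06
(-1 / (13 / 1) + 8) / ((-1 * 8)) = -103 / 104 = -0.99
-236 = -236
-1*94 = -94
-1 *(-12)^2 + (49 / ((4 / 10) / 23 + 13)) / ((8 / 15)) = -546673 / 3992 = -136.94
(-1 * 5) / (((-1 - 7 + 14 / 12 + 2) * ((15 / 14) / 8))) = 224 / 29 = 7.72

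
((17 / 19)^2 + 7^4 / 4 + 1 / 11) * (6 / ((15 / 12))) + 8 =57450026 / 19855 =2893.48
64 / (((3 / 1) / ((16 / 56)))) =128 / 21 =6.10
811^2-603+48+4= 657170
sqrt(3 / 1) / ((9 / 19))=3.66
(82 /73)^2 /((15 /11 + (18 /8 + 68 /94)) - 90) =-13905232 /944037679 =-0.01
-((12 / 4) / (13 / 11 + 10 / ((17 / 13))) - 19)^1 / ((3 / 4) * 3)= 123232 / 14859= 8.29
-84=-84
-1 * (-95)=95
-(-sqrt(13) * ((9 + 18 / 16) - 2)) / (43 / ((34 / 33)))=1105 * sqrt(13) / 5676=0.70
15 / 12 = 5 / 4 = 1.25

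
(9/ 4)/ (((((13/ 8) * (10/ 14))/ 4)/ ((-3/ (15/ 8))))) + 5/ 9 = -34663/ 2925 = -11.85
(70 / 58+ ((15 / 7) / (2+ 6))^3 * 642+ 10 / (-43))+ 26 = 4304566321 / 109496576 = 39.31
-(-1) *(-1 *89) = -89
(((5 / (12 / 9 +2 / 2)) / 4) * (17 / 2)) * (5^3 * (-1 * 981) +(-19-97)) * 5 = -156494775 / 56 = -2794549.55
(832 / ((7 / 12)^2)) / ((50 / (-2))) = -97.80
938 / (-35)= -134 / 5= -26.80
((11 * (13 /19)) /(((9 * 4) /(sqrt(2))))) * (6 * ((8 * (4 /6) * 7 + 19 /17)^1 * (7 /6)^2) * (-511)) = -7021511497 * sqrt(2) /209304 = -47442.56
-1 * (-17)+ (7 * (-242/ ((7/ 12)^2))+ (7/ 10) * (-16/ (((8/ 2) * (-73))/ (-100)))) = -2537177/ 511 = -4965.12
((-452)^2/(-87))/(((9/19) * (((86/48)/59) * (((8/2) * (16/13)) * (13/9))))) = -28628098/1247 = -22957.58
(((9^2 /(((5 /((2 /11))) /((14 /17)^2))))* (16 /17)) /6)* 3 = 254016 /270215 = 0.94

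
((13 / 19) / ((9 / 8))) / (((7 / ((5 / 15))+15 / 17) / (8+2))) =0.28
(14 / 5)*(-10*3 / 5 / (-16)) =1.05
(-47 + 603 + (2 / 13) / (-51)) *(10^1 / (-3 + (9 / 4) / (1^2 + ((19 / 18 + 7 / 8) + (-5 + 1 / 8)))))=-258038200 / 192933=-1337.45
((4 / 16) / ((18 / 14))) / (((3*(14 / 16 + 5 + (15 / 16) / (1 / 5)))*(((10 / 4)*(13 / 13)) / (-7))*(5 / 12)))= -1568 / 38025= -0.04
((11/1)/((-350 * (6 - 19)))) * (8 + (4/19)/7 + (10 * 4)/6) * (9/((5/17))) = 1644852/1512875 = 1.09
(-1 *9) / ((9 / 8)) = -8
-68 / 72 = -17 / 18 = -0.94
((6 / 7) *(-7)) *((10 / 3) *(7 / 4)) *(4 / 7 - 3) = 85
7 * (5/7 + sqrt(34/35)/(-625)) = 5 - sqrt(1190)/3125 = 4.99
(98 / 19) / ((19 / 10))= 980 / 361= 2.71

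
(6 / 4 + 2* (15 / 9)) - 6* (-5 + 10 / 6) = 149 / 6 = 24.83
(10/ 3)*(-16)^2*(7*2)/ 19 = 628.77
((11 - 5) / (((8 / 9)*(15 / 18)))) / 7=81 / 70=1.16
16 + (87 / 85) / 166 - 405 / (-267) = 22005233 / 1255790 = 17.52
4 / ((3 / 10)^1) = 40 / 3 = 13.33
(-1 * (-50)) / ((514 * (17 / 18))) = 450 / 4369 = 0.10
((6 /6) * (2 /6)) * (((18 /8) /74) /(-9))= -1 /888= -0.00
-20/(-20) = 1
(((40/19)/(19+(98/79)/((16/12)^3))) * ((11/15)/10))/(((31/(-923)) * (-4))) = 25666784/436051425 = 0.06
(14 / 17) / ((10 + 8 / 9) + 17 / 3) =126 / 2533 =0.05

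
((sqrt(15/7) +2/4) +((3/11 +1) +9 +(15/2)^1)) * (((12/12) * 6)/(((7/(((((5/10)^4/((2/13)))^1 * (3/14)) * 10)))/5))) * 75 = 219375 * sqrt(105)/5488 +44094375/8624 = 5522.59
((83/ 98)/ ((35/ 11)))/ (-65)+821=183041037/ 222950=821.00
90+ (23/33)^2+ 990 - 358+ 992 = 1867075/1089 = 1714.49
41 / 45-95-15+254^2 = 2898311 / 45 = 64406.91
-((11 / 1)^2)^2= -14641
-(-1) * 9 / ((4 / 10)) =45 / 2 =22.50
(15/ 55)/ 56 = 3/ 616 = 0.00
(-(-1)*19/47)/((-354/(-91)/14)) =12103/8319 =1.45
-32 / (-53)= 32 / 53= 0.60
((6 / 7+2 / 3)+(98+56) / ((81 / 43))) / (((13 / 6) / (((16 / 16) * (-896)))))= -12087808 / 351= -34438.20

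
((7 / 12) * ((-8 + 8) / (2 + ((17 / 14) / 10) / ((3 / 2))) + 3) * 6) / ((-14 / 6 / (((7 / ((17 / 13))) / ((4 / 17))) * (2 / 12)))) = -273 / 16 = -17.06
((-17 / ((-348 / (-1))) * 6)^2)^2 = 83521 / 11316496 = 0.01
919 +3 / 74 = 68009 / 74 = 919.04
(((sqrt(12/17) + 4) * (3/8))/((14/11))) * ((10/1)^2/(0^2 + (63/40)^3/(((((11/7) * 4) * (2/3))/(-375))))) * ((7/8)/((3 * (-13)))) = 774400 * sqrt(51)/3481404381 + 1548800/204788493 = 0.01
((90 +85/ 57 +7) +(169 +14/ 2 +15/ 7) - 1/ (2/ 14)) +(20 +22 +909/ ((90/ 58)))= 1790381/ 1995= 897.43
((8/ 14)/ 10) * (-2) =-4/ 35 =-0.11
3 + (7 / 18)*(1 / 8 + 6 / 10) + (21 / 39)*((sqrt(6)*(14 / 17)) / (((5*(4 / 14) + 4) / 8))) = 2744*sqrt(6) / 4199 + 2363 / 720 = 4.88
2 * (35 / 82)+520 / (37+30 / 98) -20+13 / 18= -1512769 / 337266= -4.49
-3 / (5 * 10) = -3 / 50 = -0.06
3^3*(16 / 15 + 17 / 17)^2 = 2883 / 25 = 115.32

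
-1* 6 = -6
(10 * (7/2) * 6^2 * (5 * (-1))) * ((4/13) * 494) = -957600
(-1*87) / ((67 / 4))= -5.19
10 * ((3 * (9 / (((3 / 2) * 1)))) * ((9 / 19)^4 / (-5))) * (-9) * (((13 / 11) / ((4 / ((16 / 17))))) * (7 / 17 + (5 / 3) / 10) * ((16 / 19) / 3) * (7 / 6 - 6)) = -28019774016 / 7871518721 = -3.56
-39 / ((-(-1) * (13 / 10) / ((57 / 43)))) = -1710 / 43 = -39.77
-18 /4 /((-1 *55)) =9 /110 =0.08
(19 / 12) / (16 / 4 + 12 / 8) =19 / 66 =0.29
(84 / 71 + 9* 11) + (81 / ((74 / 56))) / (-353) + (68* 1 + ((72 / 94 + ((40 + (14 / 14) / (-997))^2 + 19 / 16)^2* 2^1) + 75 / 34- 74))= 480453348534328389449326981525 / 93707027204364196222592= 5127185.90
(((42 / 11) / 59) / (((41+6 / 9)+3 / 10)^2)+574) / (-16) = -295241961203 / 8229740552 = -35.88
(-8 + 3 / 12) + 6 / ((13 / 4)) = -307 / 52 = -5.90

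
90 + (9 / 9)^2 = 91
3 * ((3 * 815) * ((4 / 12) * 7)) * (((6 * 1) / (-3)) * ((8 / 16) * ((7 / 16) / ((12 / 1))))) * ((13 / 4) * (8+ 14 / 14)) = -4672395 / 256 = -18251.54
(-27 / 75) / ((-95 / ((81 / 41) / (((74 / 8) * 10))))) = 1458 / 18014375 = 0.00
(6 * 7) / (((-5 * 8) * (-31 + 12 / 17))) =357 / 10300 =0.03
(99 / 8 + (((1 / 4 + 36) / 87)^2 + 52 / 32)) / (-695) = -2041 / 100080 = -0.02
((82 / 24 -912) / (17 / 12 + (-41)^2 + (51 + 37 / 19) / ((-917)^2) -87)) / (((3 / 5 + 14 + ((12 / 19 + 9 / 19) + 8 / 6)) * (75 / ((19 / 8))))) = -62884771368853 / 59413663133462080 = -0.00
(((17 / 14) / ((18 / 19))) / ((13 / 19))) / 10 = 6137 / 32760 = 0.19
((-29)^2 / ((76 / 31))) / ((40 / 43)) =1121053 / 3040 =368.77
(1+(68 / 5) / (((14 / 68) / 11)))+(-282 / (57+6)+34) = 79501 / 105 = 757.15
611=611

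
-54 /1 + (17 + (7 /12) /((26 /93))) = -3631 /104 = -34.91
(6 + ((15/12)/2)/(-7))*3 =993/56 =17.73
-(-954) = 954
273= 273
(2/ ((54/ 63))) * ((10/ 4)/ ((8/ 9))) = 6.56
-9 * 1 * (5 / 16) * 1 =-45 / 16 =-2.81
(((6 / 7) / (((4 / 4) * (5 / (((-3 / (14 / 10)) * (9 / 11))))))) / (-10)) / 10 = 81 / 26950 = 0.00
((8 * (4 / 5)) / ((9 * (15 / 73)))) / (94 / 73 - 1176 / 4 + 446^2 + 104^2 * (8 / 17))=724744 / 42661357425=0.00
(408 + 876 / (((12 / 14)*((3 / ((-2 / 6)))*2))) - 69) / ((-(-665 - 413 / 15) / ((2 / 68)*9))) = 9525 / 88298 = 0.11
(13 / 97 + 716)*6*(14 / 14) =416790 / 97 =4296.80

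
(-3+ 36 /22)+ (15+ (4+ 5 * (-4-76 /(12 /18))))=-6296 /11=-572.36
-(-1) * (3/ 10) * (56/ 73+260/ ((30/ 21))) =20013/ 365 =54.83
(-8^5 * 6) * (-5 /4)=245760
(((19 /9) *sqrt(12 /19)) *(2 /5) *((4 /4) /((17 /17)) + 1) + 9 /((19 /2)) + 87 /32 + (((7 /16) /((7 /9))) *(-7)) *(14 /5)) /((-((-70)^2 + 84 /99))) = 738243 /491653120 - 11 *sqrt(57) /303240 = 0.00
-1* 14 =-14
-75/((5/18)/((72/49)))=-19440/49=-396.73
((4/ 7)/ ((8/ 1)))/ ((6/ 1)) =0.01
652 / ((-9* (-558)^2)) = -163 / 700569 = -0.00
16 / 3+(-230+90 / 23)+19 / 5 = -74849 / 345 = -216.95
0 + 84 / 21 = 4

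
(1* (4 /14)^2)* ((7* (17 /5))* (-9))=-612 /35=-17.49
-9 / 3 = -3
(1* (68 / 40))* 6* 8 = 408 / 5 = 81.60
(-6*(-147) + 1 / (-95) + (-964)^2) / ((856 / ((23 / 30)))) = 2032438907 / 2439600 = 833.10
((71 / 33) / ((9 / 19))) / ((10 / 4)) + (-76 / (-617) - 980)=-896142574 / 916245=-978.06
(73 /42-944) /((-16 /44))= 435325 /168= 2591.22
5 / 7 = 0.71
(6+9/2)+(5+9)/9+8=361/18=20.06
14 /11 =1.27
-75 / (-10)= 15 / 2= 7.50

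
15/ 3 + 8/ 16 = 11/ 2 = 5.50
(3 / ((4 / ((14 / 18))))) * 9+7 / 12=35 / 6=5.83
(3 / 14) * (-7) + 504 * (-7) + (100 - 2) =-6863 / 2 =-3431.50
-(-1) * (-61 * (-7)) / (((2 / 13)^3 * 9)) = 938119 / 72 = 13029.43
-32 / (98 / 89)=-1424 / 49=-29.06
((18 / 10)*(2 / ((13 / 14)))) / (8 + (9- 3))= 18 / 65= 0.28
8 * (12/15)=32/5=6.40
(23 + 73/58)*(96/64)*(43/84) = 8643/464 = 18.63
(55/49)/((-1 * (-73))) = 55/3577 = 0.02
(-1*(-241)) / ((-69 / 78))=-6266 / 23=-272.43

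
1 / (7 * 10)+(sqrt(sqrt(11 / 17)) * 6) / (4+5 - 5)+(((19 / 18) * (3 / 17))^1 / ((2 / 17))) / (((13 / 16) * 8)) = 352 / 1365+3 * 11^(1 / 4) * 17^(3 / 4) / 34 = 1.60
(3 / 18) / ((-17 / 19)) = -19 / 102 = -0.19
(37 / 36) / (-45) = -37 / 1620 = -0.02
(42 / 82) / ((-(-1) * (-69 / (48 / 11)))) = -336 / 10373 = -0.03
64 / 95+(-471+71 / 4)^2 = 312263079 / 1520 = 205436.24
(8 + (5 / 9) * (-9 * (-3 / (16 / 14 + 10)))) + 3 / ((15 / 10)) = 295 / 26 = 11.35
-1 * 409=-409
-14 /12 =-7 /6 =-1.17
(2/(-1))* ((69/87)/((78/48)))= -368/377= -0.98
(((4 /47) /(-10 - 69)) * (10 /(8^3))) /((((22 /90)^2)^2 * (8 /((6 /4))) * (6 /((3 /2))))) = -61509375 /222666887168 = -0.00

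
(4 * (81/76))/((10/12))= 486/95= 5.12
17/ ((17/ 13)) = 13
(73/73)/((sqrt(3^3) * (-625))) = -sqrt(3)/5625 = -0.00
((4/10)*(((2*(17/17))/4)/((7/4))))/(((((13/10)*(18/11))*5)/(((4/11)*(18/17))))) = 32/7735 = 0.00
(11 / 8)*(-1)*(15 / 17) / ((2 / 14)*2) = -1155 / 272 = -4.25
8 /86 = 4 /43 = 0.09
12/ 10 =6/ 5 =1.20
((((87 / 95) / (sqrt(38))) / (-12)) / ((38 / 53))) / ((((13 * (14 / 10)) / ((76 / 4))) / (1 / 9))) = -1537 * sqrt(38) / 4730544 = -0.00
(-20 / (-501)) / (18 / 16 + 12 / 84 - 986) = -224 / 5525529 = -0.00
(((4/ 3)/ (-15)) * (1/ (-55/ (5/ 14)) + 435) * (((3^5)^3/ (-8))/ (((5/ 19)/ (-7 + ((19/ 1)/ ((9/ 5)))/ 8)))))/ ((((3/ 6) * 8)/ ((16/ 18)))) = -10246409208477/ 30800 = -332675623.65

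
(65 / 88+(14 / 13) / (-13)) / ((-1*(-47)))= 0.01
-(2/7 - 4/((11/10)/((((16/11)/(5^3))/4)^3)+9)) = -0.29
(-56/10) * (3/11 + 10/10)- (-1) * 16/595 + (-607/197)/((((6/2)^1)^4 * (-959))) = -101592289903/14308083405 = -7.10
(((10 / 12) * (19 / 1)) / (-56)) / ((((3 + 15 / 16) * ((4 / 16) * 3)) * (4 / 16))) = -1520 / 3969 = -0.38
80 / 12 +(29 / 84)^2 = 47881 / 7056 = 6.79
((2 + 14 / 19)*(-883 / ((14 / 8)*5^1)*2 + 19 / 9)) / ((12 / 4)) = -3271372 / 17955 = -182.20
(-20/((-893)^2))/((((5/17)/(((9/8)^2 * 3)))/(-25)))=103275/12759184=0.01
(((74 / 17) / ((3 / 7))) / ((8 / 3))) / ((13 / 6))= 777 / 442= 1.76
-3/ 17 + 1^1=14/ 17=0.82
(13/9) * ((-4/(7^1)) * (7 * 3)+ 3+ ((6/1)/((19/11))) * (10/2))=689/57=12.09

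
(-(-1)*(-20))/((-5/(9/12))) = 3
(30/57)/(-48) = -5/456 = -0.01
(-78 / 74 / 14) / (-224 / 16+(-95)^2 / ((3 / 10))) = -117 / 46727744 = -0.00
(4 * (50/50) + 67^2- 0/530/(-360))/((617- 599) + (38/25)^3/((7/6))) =491421875/2297982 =213.85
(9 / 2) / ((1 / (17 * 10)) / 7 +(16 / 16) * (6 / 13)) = 69615 / 7153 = 9.73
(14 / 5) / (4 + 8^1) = 7 / 30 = 0.23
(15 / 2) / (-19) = -0.39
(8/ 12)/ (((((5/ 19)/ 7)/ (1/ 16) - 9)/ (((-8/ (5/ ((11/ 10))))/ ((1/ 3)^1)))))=11704/ 27925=0.42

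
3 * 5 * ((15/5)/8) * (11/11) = 45/8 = 5.62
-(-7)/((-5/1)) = -7/5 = -1.40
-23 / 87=-0.26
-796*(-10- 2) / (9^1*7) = 3184 / 21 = 151.62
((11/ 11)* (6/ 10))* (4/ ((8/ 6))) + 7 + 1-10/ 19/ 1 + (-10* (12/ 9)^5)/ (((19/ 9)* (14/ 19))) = -319891/ 17955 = -17.82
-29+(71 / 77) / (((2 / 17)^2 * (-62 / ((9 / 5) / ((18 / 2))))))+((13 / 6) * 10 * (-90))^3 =-707972267789439 / 95480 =-7414875029.21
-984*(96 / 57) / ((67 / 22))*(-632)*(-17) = -7442755584 / 1273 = -5846626.54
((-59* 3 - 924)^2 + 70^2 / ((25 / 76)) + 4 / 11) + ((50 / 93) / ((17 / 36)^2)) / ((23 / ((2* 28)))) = 2781385321647 / 2266627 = 1227103.23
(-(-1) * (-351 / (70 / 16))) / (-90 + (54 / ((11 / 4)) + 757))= -0.12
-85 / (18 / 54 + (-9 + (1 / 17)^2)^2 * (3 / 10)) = -21297855 / 6167521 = -3.45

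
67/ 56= 1.20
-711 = -711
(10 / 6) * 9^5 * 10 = 984150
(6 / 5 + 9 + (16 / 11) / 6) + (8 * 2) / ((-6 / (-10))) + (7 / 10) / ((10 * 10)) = 408277 / 11000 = 37.12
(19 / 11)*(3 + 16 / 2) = 19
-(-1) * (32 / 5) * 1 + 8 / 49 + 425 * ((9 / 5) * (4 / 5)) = 151548 / 245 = 618.56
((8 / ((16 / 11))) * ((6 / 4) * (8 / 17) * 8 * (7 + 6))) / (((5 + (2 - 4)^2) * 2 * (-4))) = -286 / 51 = -5.61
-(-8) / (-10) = -4 / 5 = -0.80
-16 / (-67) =16 / 67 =0.24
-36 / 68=-9 / 17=-0.53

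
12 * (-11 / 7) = -132 / 7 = -18.86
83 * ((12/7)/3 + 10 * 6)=35192/7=5027.43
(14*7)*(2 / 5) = 196 / 5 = 39.20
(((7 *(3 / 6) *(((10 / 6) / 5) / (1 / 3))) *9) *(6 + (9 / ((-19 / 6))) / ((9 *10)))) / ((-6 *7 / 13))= -22113 / 380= -58.19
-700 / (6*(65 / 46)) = -3220 / 39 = -82.56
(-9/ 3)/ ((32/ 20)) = -15/ 8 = -1.88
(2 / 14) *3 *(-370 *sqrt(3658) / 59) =-162.55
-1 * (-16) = 16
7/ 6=1.17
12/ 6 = 2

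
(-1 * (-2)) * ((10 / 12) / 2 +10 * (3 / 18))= 25 / 6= 4.17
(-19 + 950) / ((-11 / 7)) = -6517 / 11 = -592.45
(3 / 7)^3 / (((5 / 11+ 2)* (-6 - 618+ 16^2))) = -11 / 126224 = -0.00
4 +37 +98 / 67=2845 / 67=42.46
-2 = -2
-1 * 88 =-88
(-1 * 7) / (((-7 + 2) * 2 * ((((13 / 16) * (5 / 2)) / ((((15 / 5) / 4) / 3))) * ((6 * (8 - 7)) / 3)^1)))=14 / 325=0.04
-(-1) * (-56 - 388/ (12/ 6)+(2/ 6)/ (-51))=-38251/ 153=-250.01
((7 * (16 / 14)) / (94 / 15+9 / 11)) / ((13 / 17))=22440 / 15197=1.48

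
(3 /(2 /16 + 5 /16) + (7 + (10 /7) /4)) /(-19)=-199 /266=-0.75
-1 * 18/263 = -18/263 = -0.07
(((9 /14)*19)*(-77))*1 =-1881 /2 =-940.50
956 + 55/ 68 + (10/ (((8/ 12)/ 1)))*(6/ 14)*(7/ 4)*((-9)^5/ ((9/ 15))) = -18805603/ 17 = -1106211.94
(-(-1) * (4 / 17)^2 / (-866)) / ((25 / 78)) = -624 / 3128425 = -0.00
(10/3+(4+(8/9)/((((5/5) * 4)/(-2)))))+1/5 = 319/45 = 7.09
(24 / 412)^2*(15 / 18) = 30 / 10609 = 0.00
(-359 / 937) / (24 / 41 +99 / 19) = -279661 / 4230555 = -0.07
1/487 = 0.00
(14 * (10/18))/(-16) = -35/72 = -0.49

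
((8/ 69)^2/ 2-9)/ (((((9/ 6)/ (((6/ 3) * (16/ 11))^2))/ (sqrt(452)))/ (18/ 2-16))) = 1227649024 * sqrt(113)/ 1728243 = 7551.07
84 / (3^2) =28 / 3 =9.33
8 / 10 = 4 / 5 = 0.80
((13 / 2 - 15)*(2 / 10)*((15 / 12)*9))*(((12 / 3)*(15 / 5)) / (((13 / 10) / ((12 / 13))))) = -27540 / 169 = -162.96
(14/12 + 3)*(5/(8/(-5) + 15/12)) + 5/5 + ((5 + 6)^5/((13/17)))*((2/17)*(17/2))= 210546.63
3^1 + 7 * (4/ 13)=67/ 13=5.15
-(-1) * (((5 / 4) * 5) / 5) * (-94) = -235 / 2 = -117.50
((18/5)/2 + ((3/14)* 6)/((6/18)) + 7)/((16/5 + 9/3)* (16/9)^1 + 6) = 3987/5362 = 0.74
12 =12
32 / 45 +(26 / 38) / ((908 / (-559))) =225049 / 776340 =0.29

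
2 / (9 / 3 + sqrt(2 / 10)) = 0.58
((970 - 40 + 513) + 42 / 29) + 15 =42324 / 29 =1459.45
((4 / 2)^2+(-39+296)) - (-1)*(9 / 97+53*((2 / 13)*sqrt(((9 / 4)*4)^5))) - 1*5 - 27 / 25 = 70502428 / 31525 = 2236.40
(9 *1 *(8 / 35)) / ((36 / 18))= 36 / 35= 1.03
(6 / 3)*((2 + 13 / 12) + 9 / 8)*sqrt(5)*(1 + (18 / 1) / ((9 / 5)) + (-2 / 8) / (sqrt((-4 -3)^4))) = 217655*sqrt(5) / 2352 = 206.93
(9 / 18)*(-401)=-401 / 2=-200.50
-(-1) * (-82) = -82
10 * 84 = 840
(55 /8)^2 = 3025 /64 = 47.27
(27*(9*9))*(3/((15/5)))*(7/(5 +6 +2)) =15309/13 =1177.62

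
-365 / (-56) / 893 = 365 / 50008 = 0.01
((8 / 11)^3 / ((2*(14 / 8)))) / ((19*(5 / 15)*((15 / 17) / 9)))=0.18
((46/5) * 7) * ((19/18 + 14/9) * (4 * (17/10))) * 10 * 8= 4116448/45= 91476.62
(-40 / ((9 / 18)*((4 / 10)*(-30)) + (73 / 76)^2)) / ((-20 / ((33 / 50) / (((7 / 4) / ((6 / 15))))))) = -0.06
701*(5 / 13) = 3505 / 13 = 269.62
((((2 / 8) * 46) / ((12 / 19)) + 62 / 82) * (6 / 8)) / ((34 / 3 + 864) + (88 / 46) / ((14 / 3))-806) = 9013263 / 44196032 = 0.20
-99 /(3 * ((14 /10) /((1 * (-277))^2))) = -12660285 /7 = -1808612.14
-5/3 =-1.67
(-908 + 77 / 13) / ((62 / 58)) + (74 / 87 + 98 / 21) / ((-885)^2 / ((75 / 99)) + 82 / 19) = -38746171850887 / 45914401351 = -843.88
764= 764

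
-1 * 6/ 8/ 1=-3/ 4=-0.75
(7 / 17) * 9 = 63 / 17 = 3.71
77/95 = 0.81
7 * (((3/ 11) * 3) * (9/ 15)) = 189/ 55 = 3.44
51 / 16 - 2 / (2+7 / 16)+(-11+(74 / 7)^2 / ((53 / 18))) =47516393 / 1620528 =29.32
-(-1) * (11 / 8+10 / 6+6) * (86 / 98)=1333 / 168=7.93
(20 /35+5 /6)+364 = 15347 /42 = 365.40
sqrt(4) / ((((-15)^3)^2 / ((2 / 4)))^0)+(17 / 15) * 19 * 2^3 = 2614 / 15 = 174.27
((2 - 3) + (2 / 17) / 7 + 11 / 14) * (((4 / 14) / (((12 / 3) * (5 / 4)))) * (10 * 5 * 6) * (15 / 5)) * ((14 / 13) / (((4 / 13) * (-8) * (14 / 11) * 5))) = 4653 / 6664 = 0.70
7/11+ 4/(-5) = -9/55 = -0.16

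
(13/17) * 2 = 26/17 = 1.53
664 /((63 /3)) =664 /21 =31.62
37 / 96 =0.39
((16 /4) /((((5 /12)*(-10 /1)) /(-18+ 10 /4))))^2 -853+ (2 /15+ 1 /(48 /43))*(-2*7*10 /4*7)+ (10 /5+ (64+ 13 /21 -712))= -107037867 /70000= -1529.11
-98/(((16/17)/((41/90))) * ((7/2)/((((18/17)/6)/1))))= -287/120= -2.39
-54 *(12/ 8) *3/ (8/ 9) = -2187/ 8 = -273.38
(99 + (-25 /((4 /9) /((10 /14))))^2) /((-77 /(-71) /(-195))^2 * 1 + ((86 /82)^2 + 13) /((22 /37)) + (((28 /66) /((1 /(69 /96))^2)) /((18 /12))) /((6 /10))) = 228529092757926589200 /3195490706011500323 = 71.52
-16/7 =-2.29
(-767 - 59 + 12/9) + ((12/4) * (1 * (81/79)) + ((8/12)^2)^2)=-5256095/6399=-821.39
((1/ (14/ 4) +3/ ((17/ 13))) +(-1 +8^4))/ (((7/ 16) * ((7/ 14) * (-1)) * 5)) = -15603584/ 4165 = -3746.36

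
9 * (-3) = -27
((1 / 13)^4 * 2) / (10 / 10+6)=2 / 199927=0.00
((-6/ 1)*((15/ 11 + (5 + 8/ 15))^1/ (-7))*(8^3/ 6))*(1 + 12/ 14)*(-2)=-15149056/ 8085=-1873.72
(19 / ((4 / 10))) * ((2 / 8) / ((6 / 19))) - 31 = 317 / 48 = 6.60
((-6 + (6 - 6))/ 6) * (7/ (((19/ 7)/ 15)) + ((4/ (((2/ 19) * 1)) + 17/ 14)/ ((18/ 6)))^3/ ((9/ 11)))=-144333927/ 52136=-2768.41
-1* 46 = -46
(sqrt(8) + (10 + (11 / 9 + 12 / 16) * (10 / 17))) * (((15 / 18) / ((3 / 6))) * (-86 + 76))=-233.14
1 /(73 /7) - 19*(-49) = 67970 /73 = 931.10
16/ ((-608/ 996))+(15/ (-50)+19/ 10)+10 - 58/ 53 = -79074/ 5035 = -15.70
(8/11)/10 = 4/55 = 0.07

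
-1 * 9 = -9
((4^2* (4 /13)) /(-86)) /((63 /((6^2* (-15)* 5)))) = 9600 /3913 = 2.45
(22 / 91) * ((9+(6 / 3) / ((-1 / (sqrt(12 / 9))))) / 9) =22 / 91 - 88 * sqrt(3) / 2457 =0.18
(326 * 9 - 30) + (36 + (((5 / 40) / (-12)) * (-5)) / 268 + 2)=75691781 / 25728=2942.00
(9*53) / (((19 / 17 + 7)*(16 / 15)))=40545 / 736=55.09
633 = 633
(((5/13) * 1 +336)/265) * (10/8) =4373/2756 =1.59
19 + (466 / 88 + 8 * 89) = 32397 / 44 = 736.30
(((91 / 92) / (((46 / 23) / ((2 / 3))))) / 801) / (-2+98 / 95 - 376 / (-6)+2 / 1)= 8645 / 1337804568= 0.00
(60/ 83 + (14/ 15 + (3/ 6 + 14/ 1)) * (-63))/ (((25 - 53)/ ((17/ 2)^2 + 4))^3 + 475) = -4575988030725/ 2236948263202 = -2.05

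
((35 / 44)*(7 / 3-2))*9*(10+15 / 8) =9975 / 352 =28.34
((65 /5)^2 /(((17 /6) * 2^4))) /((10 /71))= 35997 /1360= 26.47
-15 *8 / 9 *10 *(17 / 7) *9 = -20400 / 7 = -2914.29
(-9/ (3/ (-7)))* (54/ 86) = 567/ 43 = 13.19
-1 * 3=-3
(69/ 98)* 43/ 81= 989/ 2646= 0.37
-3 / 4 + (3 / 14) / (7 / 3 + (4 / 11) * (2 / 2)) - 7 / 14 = -2917 / 2492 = -1.17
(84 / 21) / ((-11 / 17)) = -68 / 11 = -6.18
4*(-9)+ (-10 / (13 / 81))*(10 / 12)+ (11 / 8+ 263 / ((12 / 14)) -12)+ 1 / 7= 455207 / 2184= 208.43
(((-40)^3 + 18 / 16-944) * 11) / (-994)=5714973 / 7952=718.68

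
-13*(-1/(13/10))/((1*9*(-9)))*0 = 0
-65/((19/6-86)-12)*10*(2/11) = 7800/6259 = 1.25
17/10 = 1.70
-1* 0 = 0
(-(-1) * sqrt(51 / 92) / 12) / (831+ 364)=sqrt(1173) / 659640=0.00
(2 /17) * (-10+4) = -12 /17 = -0.71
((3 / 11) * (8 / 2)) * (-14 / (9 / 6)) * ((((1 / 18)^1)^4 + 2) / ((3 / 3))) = -1469671 / 72171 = -20.36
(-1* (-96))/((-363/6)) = -192/121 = -1.59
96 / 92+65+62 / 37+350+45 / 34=12124581 / 28934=419.04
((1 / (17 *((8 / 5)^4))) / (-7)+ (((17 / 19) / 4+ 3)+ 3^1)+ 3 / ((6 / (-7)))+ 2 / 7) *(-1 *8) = -27858333 / 1157632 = -24.06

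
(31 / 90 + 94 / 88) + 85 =86.41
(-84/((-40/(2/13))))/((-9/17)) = -119/195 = -0.61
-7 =-7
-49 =-49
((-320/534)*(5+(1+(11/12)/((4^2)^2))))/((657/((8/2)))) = -92215/4210056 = -0.02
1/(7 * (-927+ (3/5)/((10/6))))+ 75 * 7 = 85135025/162162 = 525.00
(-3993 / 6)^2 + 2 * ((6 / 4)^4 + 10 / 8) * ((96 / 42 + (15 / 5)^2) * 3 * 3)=24873665 / 56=444172.59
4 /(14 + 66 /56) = 112 /425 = 0.26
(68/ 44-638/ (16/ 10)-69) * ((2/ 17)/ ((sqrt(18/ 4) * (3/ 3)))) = -20513 * sqrt(2)/ 1122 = -25.86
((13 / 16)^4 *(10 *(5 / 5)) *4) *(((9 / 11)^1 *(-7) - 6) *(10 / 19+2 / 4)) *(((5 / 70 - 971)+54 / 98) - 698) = 117467613094455 / 335577088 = 350046.58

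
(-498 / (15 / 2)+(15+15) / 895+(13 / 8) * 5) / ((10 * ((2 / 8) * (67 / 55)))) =-4587099 / 239860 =-19.12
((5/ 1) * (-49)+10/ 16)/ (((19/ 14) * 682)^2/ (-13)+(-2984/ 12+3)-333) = 747201/ 203261048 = 0.00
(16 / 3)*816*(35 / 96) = 4760 / 3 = 1586.67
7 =7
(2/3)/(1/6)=4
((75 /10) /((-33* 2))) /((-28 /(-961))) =-4805 /1232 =-3.90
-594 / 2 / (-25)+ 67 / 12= 5239 / 300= 17.46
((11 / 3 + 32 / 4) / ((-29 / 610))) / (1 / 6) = -1472.41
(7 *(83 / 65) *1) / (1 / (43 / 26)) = 24983 / 1690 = 14.78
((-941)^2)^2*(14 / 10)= 5488536209527 / 5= 1097707241905.40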